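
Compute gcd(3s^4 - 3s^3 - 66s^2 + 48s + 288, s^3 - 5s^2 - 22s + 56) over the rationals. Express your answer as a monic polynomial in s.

Repeated division with remainder:
  3s^4 - 3s^3 - 66s^2 + 48s + 288 = (3s + 12)(s^3 - 5s^2 - 22s + 56) + (60s^2 + 144s - 384)
  s^3 - 5s^2 - 22s + 56 = ((1/60)s - 37/300)(60s^2 + 144s - 384) + ((54/25)s + 216/25)
  60s^2 + 144s - 384 = ((250/9)s - 400/9)((54/25)s + 216/25) + (0)
Last nonzero remainder: (54/25)s + 216/25. Dividing through by 54/25 gives the monic gcd s + 4.

s + 4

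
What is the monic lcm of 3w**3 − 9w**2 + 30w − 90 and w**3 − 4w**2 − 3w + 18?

w**5 − 4w**4 + 7w**3 − 22w**2 − 30w + 180

Apply the Euclidean algorithm:
  3w**3 − 9w**2 + 30w − 90 = (3)(w**3 − 4w**2 − 3w + 18) + (3w**2 + 39w − 144)
  w**3 − 4w**2 − 3w + 18 = ((1/3)w − 17/3)(3w**2 + 39w − 144) + (266w − 798)
  3w**2 + 39w − 144 = ((3/266)w + 24/133)(266w − 798) + (0)
Last nonzero remainder: 266w − 798. Dividing through by 266 gives the monic gcd w − 3.
Then lcm(f, g) = f·g / gcd(f, g); expanding and making the result monic gives the answer.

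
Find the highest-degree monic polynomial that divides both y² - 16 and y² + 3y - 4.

By polynomial division,
  y² - 16 = (y² + 3y - 4) + (-3y - 12)
  y² + 3y - 4 = (-(1/3)y + 1/3)(-3y - 12) + (0)
Last nonzero remainder: -3y - 12. Dividing through by -3 gives the monic gcd y + 4.

y + 4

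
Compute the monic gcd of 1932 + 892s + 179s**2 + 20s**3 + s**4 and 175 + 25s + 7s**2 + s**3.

7 + s

Euclidean algorithm in ℚ[s]:
  s**4 + 20s**3 + 179s**2 + 892s + 1932 = (s + 13)(s**3 + 7s**2 + 25s + 175) + (63s**2 + 392s − 343)
  s**3 + 7s**2 + 25s + 175 = ((1/63)s + 1/81)(63s**2 + 392s − 343) + ((2074/81)s + 14518/81)
  63s**2 + 392s − 343 = ((5103/2074)s − 3969/2074)((2074/81)s + 14518/81) + (0)
Last nonzero remainder: (2074/81)s + 14518/81. Dividing through by 2074/81 gives the monic gcd s + 7.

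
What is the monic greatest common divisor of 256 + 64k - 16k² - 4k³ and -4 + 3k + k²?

4 + k

By polynomial division,
  -4k³ - 16k² + 64k + 256 = (-4k - 4)(k² + 3k - 4) + (60k + 240)
  k² + 3k - 4 = ((1/60)k - 1/60)(60k + 240) + (0)
Last nonzero remainder: 60k + 240. Dividing through by 60 gives the monic gcd k + 4.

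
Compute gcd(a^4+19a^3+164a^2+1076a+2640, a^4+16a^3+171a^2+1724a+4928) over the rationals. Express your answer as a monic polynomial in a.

a^2+15a+44

Euclidean algorithm in ℚ[a]:
  a^4+19a^3+164a^2+1076a+2640 = (a^4+16a^3+171a^2+1724a+4928) + (3a^3−7a^2−648a−2288)
  a^4+16a^3+171a^2+1724a+4928 = ((1/3)a+55/9)(3a^3−7a^2−648a−2288) + ((3868/9)a^2+(19340/3)a+170192/9)
  3a^3−7a^2−648a−2288 = ((27/3868)a−117/967)((3868/9)a^2+(19340/3)a+170192/9) + (0)
Last nonzero remainder: (3868/9)a^2+(19340/3)a+170192/9. Dividing through by 3868/9 gives the monic gcd a^2+15a+44.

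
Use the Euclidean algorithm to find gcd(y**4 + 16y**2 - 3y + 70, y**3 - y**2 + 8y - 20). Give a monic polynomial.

By polynomial division,
  y**4 + 16y**2 - 3y + 70 = (y + 1)(y**3 - y**2 + 8y - 20) + (9y**2 + 9y + 90)
  y**3 - y**2 + 8y - 20 = ((1/9)y - 2/9)(9y**2 + 9y + 90) + (0)
Last nonzero remainder: 9y**2 + 9y + 90. Dividing through by 9 gives the monic gcd y**2 + y + 10.

y**2 + y + 10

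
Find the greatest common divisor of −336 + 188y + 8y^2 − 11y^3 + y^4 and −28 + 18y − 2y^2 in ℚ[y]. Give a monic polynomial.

14 − 9y + y^2

By polynomial division,
  y^4 − 11y^3 + 8y^2 + 188y − 336 = (−(1/2)y^2 + y + 12)(−2y^2 + 18y − 28) + (0)
Last nonzero remainder: −2y^2 + 18y − 28. Dividing through by −2 gives the monic gcd y^2 − 9y + 14.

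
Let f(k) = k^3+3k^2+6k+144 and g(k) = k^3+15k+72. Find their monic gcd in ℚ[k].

k^2−3k+24

By polynomial division,
  k^3+3k^2+6k+144 = (k^3+15k+72) + (3k^2−9k+72)
  k^3+15k+72 = ((1/3)k+1)(3k^2−9k+72) + (0)
Last nonzero remainder: 3k^2−9k+72. Dividing through by 3 gives the monic gcd k^2−3k+24.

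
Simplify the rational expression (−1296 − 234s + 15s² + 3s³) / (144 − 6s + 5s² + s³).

(−162 − 9s + 3s²)/(18 − 3s + s²)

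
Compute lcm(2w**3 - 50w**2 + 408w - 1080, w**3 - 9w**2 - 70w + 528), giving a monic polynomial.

Euclidean algorithm in ℚ[w]:
  2w**3 - 50w**2 + 408w - 1080 = (2)(w**3 - 9w**2 - 70w + 528) + (-32w**2 + 548w - 2136)
  w**3 - 9w**2 - 70w + 528 = (-(1/32)w - 65/256)(-32w**2 + 548w - 2136) + ((153/64)w - 459/32)
  -32w**2 + 548w - 2136 = (-(2048/153)w + 22784/153)((153/64)w - 459/32) + (0)
Last nonzero remainder: (153/64)w - 459/32. Dividing through by 153/64 gives the monic gcd w - 6.
Then lcm(f, g) = f·g / gcd(f, g); expanding and making the result monic gives the answer.

w**5 - 28w**4 + 191w**3 + 1048w**2 - 16332w + 47520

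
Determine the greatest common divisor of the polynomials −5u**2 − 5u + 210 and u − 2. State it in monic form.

1

By polynomial division,
  −5u**2 − 5u + 210 = (−5u − 15)(u − 2) + (180)
  u − 2 = ((1/180)u − 1/90)(180) + (0)
The last nonzero remainder is the constant 180, so the polynomials are coprime and gcd = 1.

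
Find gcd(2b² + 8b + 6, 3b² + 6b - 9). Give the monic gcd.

Euclidean algorithm in ℚ[b]:
  2b² + 8b + 6 = (2/3)(3b² + 6b - 9) + (4b + 12)
  3b² + 6b - 9 = ((3/4)b - 3/4)(4b + 12) + (0)
Last nonzero remainder: 4b + 12. Dividing through by 4 gives the monic gcd b + 3.

b + 3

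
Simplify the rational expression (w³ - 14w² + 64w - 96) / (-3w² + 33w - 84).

Euclidean algorithm in ℚ[w]:
  w³ - 14w² + 64w - 96 = (-(1/3)w + 1)(-3w² + 33w - 84) + (3w - 12)
  -3w² + 33w - 84 = (-w + 7)(3w - 12) + (0)
Last nonzero remainder: 3w - 12. Dividing through by 3 gives the monic gcd w - 4.
Cancel w - 4 from numerator and denominator to get the reduced form.

(-w² + 10w - 24)/(3w - 21)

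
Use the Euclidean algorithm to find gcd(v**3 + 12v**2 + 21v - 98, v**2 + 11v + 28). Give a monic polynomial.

v + 7

By polynomial division,
  v**3 + 12v**2 + 21v - 98 = (v + 1)(v**2 + 11v + 28) + (-18v - 126)
  v**2 + 11v + 28 = (-(1/18)v - 2/9)(-18v - 126) + (0)
Last nonzero remainder: -18v - 126. Dividing through by -18 gives the monic gcd v + 7.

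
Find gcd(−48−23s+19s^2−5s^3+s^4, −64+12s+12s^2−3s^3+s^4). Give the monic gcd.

Apply the Euclidean algorithm:
  s^4−5s^3+19s^2−23s−48 = (s^4−3s^3+12s^2+12s−64) + (−2s^3+7s^2−35s+16)
  s^4−3s^3+12s^2+12s−64 = (−(1/2)s−1/4)(−2s^3+7s^2−35s+16) + (−(15/4)s^2+(45/4)s−60)
  −2s^3+7s^2−35s+16 = ((8/15)s−4/15)(−(15/4)s^2+(45/4)s−60) + (0)
Last nonzero remainder: −(15/4)s^2+(45/4)s−60. Dividing through by −15/4 gives the monic gcd s^2−3s+16.

16−3s+s^2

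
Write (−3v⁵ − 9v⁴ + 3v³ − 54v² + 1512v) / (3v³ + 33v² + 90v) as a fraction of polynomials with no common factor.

(−v³ + 3v² − 17v + 84)/(v + 5)

Euclidean algorithm in ℚ[v]:
  −3v⁵ − 9v⁴ + 3v³ − 54v² + 1512v = (−v² + 8v − 57)(3v³ + 33v² + 90v) + (1107v² + 6642v)
  3v³ + 33v² + 90v = ((1/369)v + 5/369)(1107v² + 6642v) + (0)
Last nonzero remainder: 1107v² + 6642v. Dividing through by 1107 gives the monic gcd v² + 6v.
Cancel v² + 6v from numerator and denominator to get the reduced form.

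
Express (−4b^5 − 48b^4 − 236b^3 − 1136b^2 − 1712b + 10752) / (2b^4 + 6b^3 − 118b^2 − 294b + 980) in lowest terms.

Euclidean algorithm in ℚ[b]:
  −4b^5 − 48b^4 − 236b^3 − 1136b^2 − 1712b + 10752 = (−2b − 18)(2b^4 + 6b^3 − 118b^2 − 294b + 980) + (−364b^3 − 3848b^2 − 5044b + 28392)
  2b^4 + 6b^3 − 118b^2 − 294b + 980 = (−(1/182)b + 53/1274)(−364b^3 − 3848b^2 − 5044b + 28392) + ((704/49)b^2 + (3520/49)b − 1408/7)
  −364b^3 − 3848b^2 − 5044b + 28392 = (−(4459/176)b − 24843/176)((704/49)b^2 + (3520/49)b − 1408/7) + (0)
Last nonzero remainder: (704/49)b^2 + (3520/49)b − 1408/7. Dividing through by 704/49 gives the monic gcd b^2 + 5b − 14.
Cancel b^2 + 5b − 14 from numerator and denominator to get the reduced form.

(−2b^3 − 14b^2 − 76b − 384)/(b^2 − 2b − 35)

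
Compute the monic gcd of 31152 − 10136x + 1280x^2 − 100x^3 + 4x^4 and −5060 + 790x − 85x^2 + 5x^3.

−11 + x

Euclidean algorithm in ℚ[x]:
  4x^4 − 100x^3 + 1280x^2 − 10136x + 31152 = ((4/5)x − 32/5)(5x^3 − 85x^2 + 790x − 5060) + (104x^2 − 1032x − 1232)
  5x^3 − 85x^2 + 790x − 5060 = ((5/104)x − 115/338)(104x^2 − 1032x − 1232) + ((84180/169)x − 925980/169)
  104x^2 − 1032x − 1232 = ((4394/21045)x + 4732/21045)((84180/169)x − 925980/169) + (0)
Last nonzero remainder: (84180/169)x − 925980/169. Dividing through by 84180/169 gives the monic gcd x − 11.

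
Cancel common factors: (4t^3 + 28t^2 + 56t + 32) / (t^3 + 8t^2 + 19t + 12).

Euclidean algorithm in ℚ[t]:
  4t^3 + 28t^2 + 56t + 32 = (4)(t^3 + 8t^2 + 19t + 12) + (-4t^2 - 20t - 16)
  t^3 + 8t^2 + 19t + 12 = (-(1/4)t - 3/4)(-4t^2 - 20t - 16) + (0)
Last nonzero remainder: -4t^2 - 20t - 16. Dividing through by -4 gives the monic gcd t^2 + 5t + 4.
Cancel t^2 + 5t + 4 from numerator and denominator to get the reduced form.

(4t + 8)/(t + 3)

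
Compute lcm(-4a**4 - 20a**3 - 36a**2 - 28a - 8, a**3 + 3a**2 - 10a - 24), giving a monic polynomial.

a**6 + 6a**5 + 2a**4 - 44a**3 - 99a**2 - 82a - 24

Euclidean algorithm in ℚ[a]:
  -4a**4 - 20a**3 - 36a**2 - 28a - 8 = (-4a - 8)(a**3 + 3a**2 - 10a - 24) + (-52a**2 - 204a - 200)
  a**3 + 3a**2 - 10a - 24 = (-(1/52)a + 3/169)(-52a**2 - 204a - 200) + (-(1728/169)a - 3456/169)
  -52a**2 - 204a - 200 = ((2197/432)a + 4225/432)(-(1728/169)a - 3456/169) + (0)
Last nonzero remainder: -(1728/169)a - 3456/169. Dividing through by -1728/169 gives the monic gcd a + 2.
Then lcm(f, g) = f·g / gcd(f, g); expanding and making the result monic gives the answer.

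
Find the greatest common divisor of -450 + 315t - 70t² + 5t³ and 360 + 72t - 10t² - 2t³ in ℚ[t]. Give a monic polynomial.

-6 + t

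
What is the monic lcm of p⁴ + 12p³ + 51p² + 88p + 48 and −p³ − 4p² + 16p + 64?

p⁵ + 8p⁴ + 3p³ − 116p² − 304p − 192

By polynomial division,
  p⁴ + 12p³ + 51p² + 88p + 48 = (−p − 8)(−p³ − 4p² + 16p + 64) + (35p² + 280p + 560)
  −p³ − 4p² + 16p + 64 = (−(1/35)p + 4/35)(35p² + 280p + 560) + (0)
Last nonzero remainder: 35p² + 280p + 560. Dividing through by 35 gives the monic gcd p² + 8p + 16.
Then lcm(f, g) = f·g / gcd(f, g); expanding and making the result monic gives the answer.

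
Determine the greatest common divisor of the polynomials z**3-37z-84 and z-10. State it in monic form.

1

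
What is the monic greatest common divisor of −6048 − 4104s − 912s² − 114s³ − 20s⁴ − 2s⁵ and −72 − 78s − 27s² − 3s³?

12 + 7s + s²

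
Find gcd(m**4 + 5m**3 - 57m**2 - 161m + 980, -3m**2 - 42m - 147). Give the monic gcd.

m**2 + 14m + 49

Apply the Euclidean algorithm:
  m**4 + 5m**3 - 57m**2 - 161m + 980 = (-(1/3)m**2 + 3m - 20/3)(-3m**2 - 42m - 147) + (0)
Last nonzero remainder: -3m**2 - 42m - 147. Dividing through by -3 gives the monic gcd m**2 + 14m + 49.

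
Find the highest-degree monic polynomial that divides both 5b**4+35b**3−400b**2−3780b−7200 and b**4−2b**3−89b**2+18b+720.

Repeated division with remainder:
  5b**4+35b**3−400b**2−3780b−7200 = (5)(b**4−2b**3−89b**2+18b+720) + (45b**3+45b**2−3870b−10800)
  b**4−2b**3−89b**2+18b+720 = ((1/45)b−1/15)(45b**3+45b**2−3870b−10800) + (0)
Last nonzero remainder: 45b**3+45b**2−3870b−10800. Dividing through by 45 gives the monic gcd b**3+b**2−86b−240.

b**3+b**2−86b−240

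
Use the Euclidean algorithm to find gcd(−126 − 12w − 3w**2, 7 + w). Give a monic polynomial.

By polynomial division,
  −3w**2 − 12w − 126 = (−3w + 9)(w + 7) + (−189)
  w + 7 = (−(1/189)w − 1/27)(−189) + (0)
The last nonzero remainder is the constant −189, so the polynomials are coprime and gcd = 1.

1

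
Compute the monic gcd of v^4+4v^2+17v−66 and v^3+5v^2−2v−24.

v^2+v−6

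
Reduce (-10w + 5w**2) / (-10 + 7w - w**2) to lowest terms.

(-5w)/(-5 + w)

Repeated division with remainder:
  5w**2 - 10w = (-5)(-w**2 + 7w - 10) + (25w - 50)
  -w**2 + 7w - 10 = (-(1/25)w + 1/5)(25w - 50) + (0)
Last nonzero remainder: 25w - 50. Dividing through by 25 gives the monic gcd w - 2.
Cancel w - 2 from numerator and denominator to get the reduced form.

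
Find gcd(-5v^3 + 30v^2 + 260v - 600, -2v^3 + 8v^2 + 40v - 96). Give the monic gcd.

Apply the Euclidean algorithm:
  -5v^3 + 30v^2 + 260v - 600 = (5/2)(-2v^3 + 8v^2 + 40v - 96) + (10v^2 + 160v - 360)
  -2v^3 + 8v^2 + 40v - 96 = (-(1/5)v + 4)(10v^2 + 160v - 360) + (-672v + 1344)
  10v^2 + 160v - 360 = (-(5/336)v - 15/56)(-672v + 1344) + (0)
Last nonzero remainder: -672v + 1344. Dividing through by -672 gives the monic gcd v - 2.

v - 2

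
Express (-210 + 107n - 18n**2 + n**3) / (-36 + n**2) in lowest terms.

Repeated division with remainder:
  n**3 - 18n**2 + 107n - 210 = (n - 18)(n**2 - 36) + (143n - 858)
  n**2 - 36 = ((1/143)n + 6/143)(143n - 858) + (0)
Last nonzero remainder: 143n - 858. Dividing through by 143 gives the monic gcd n - 6.
Cancel n - 6 from numerator and denominator to get the reduced form.

(35 - 12n + n**2)/(6 + n)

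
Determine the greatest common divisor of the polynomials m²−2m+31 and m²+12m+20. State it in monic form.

Repeated division with remainder:
  m²−2m+31 = (m²+12m+20) + (−14m+11)
  m²+12m+20 = (−(1/14)m−179/196)(−14m+11) + (5889/196)
  −14m+11 = (−(2744/5889)m+2156/5889)(5889/196) + (0)
The last nonzero remainder is the constant 5889/196, so the polynomials are coprime and gcd = 1.

1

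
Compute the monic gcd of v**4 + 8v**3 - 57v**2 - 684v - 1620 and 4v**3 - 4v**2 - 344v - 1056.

v + 6

By polynomial division,
  v**4 + 8v**3 - 57v**2 - 684v - 1620 = ((1/4)v + 9/4)(4v**3 - 4v**2 - 344v - 1056) + (38v**2 + 354v + 756)
  4v**3 - 4v**2 - 344v - 1056 = ((2/19)v - 392/361)(38v**2 + 354v + 756) + (-(14144/361)v - 84864/361)
  38v**2 + 354v + 756 = (-(6859/7072)v - 22743/7072)(-(14144/361)v - 84864/361) + (0)
Last nonzero remainder: -(14144/361)v - 84864/361. Dividing through by -14144/361 gives the monic gcd v + 6.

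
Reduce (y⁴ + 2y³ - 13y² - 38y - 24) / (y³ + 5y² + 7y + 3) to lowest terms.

Euclidean algorithm in ℚ[y]:
  y⁴ + 2y³ - 13y² - 38y - 24 = (y - 3)(y³ + 5y² + 7y + 3) + (-5y² - 20y - 15)
  y³ + 5y² + 7y + 3 = (-(1/5)y - 1/5)(-5y² - 20y - 15) + (0)
Last nonzero remainder: -5y² - 20y - 15. Dividing through by -5 gives the monic gcd y² + 4y + 3.
Cancel y² + 4y + 3 from numerator and denominator to get the reduced form.

(y² - 2y - 8)/(y + 1)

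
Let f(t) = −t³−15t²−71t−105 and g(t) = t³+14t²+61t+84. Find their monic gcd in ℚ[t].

By polynomial division,
  −t³−15t²−71t−105 = (−1)(t³+14t²+61t+84) + (−t²−10t−21)
  t³+14t²+61t+84 = (−t−4)(−t²−10t−21) + (0)
Last nonzero remainder: −t²−10t−21. Dividing through by −1 gives the monic gcd t²+10t+21.

t²+10t+21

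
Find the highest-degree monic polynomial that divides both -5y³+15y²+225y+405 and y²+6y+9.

y²+6y+9

By polynomial division,
  -5y³+15y²+225y+405 = (-5y+45)(y²+6y+9) + (0)
The last nonzero remainder y²+6y+9 is already monic.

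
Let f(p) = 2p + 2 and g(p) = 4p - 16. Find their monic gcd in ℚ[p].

By polynomial division,
  2p + 2 = (1/2)(4p - 16) + (10)
  4p - 16 = ((2/5)p - 8/5)(10) + (0)
The last nonzero remainder is the constant 10, so the polynomials are coprime and gcd = 1.

1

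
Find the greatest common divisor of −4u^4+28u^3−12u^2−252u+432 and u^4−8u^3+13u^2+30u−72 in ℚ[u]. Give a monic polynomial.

u^3−10u^2+33u−36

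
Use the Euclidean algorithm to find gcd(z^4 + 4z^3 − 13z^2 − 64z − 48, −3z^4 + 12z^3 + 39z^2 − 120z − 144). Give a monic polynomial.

z^3 − 13z − 12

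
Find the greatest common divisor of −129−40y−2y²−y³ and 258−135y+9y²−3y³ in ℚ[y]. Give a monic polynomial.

43−y+y²

Euclidean algorithm in ℚ[y]:
  −y³−2y²−40y−129 = (1/3)(−3y³+9y²−135y+258) + (−5y²+5y−215)
  −3y³+9y²−135y+258 = ((3/5)y−6/5)(−5y²+5y−215) + (0)
Last nonzero remainder: −5y²+5y−215. Dividing through by −5 gives the monic gcd y²−y+43.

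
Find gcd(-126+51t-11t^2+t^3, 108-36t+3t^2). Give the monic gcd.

-6+t

Apply the Euclidean algorithm:
  t^3-11t^2+51t-126 = ((1/3)t+1/3)(3t^2-36t+108) + (27t-162)
  3t^2-36t+108 = ((1/9)t-2/3)(27t-162) + (0)
Last nonzero remainder: 27t-162. Dividing through by 27 gives the monic gcd t-6.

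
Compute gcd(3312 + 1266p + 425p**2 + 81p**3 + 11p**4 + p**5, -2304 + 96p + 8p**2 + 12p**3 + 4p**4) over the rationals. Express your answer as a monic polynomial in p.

Euclidean algorithm in ℚ[p]:
  p**5 + 11p**4 + 81p**3 + 425p**2 + 1266p + 3312 = ((1/4)p + 2)(4p**4 + 12p**3 + 8p**2 + 96p - 2304) + (55p**3 + 385p**2 + 1650p + 7920)
  4p**4 + 12p**3 + 8p**2 + 96p - 2304 = ((4/55)p - 16/55)(55p**3 + 385p**2 + 1650p + 7920) + (0)
Last nonzero remainder: 55p**3 + 385p**2 + 1650p + 7920. Dividing through by 55 gives the monic gcd p**3 + 7p**2 + 30p + 144.

144 + 30p + 7p**2 + p**3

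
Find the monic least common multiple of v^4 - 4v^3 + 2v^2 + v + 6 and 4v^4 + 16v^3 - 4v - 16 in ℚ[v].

Apply the Euclidean algorithm:
  v^4 - 4v^3 + 2v^2 + v + 6 = (1/4)(4v^4 + 16v^3 - 4v - 16) + (-8v^3 + 2v^2 + 2v + 10)
  4v^4 + 16v^3 - 4v - 16 = (-(1/2)v - 17/8)(-8v^3 + 2v^2 + 2v + 10) + ((21/4)v^2 + (21/4)v + 21/4)
  -8v^3 + 2v^2 + 2v + 10 = (-(32/21)v + 40/21)((21/4)v^2 + (21/4)v + 21/4) + (0)
Last nonzero remainder: (21/4)v^2 + (21/4)v + 21/4. Dividing through by 21/4 gives the monic gcd v^2 + v + 1.
Then lcm(f, g) = f·g / gcd(f, g); expanding and making the result monic gives the answer.

v^6 - v^5 - 14v^4 + 23v^3 + v^2 + 14v - 24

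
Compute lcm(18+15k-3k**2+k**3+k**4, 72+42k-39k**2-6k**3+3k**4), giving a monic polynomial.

144+12k-96k**2+41k**3-k**4-5k**5+k**6

Apply the Euclidean algorithm:
  k**4+k**3-3k**2+15k+18 = (1/3)(3k**4-6k**3-39k**2+42k+72) + (3k**3+10k**2+k-6)
  3k**4-6k**3-39k**2+42k+72 = (k-16/3)(3k**3+10k**2+k-6) + ((40/3)k**2+(160/3)k+40)
  3k**3+10k**2+k-6 = ((9/40)k-3/20)((40/3)k**2+(160/3)k+40) + (0)
Last nonzero remainder: (40/3)k**2+(160/3)k+40. Dividing through by 40/3 gives the monic gcd k**2+4k+3.
Then lcm(f, g) = f·g / gcd(f, g); expanding and making the result monic gives the answer.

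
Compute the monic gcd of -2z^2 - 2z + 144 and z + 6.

1

Repeated division with remainder:
  -2z^2 - 2z + 144 = (-2z + 10)(z + 6) + (84)
  z + 6 = ((1/84)z + 1/14)(84) + (0)
The last nonzero remainder is the constant 84, so the polynomials are coprime and gcd = 1.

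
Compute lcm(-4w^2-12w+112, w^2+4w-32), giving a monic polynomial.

w^3+11w^2-4w-224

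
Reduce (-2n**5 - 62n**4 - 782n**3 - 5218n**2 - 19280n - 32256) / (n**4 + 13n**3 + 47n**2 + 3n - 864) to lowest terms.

(-2n**2 - 30n - 112)/(n - 3)

Repeated division with remainder:
  -2n**5 - 62n**4 - 782n**3 - 5218n**2 - 19280n - 32256 = (-2n - 36)(n**4 + 13n**3 + 47n**2 + 3n - 864) + (-220n**3 - 3520n**2 - 20900n - 63360)
  n**4 + 13n**3 + 47n**2 + 3n - 864 = (-(1/220)n + 3/220)(-220n**3 - 3520n**2 - 20900n - 63360) + (0)
Last nonzero remainder: -220n**3 - 3520n**2 - 20900n - 63360. Dividing through by -220 gives the monic gcd n**3 + 16n**2 + 95n + 288.
Cancel n**3 + 16n**2 + 95n + 288 from numerator and denominator to get the reduced form.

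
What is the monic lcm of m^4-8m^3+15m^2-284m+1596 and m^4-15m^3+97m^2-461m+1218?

m^6-10m^5+60m^4-546m^3+2599m^2-11428m+46284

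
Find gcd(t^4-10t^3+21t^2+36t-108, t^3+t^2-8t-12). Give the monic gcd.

Repeated division with remainder:
  t^4-10t^3+21t^2+36t-108 = (t-11)(t^3+t^2-8t-12) + (40t^2-40t-240)
  t^3+t^2-8t-12 = ((1/40)t+1/20)(40t^2-40t-240) + (0)
Last nonzero remainder: 40t^2-40t-240. Dividing through by 40 gives the monic gcd t^2-t-6.

t^2-t-6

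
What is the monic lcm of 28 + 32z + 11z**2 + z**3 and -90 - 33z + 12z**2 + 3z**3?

-420 - 424z - 73z**2 + 39z**3 + 13z**4 + z**5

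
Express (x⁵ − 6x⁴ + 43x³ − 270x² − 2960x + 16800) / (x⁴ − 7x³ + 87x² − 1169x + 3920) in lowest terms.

Repeated division with remainder:
  x⁵ − 6x⁴ + 43x³ − 270x² − 2960x + 16800 = (x + 1)(x⁴ − 7x³ + 87x² − 1169x + 3920) + (−37x³ + 812x² − 5711x + 12880)
  x⁴ − 7x³ + 87x² − 1169x + 3920 = (−(1/37)x − 553/1369)(−37x³ + 812x² − 5711x + 12880) + ((356832/1369)x² − (4281984/1369)x + 12489120/1369)
  −37x³ + 812x² − 5711x + 12880 = (−(50653/356832)x + 31487/22302)((356832/1369)x² − (4281984/1369)x + 12489120/1369) + (0)
Last nonzero remainder: (356832/1369)x² − (4281984/1369)x + 12489120/1369. Dividing through by 356832/1369 gives the monic gcd x² − 12x + 35.
Cancel x² − 12x + 35 from numerator and denominator to get the reduced form.

(x³ + 6x² + 80x + 480)/(x² + 5x + 112)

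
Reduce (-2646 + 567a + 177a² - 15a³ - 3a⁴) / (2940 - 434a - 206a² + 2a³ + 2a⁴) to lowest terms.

(18 - 3a)/(-20 + 2a)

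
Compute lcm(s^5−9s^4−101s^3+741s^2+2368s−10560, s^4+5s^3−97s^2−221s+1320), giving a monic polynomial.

Apply the Euclidean algorithm:
  s^5−9s^4−101s^3+741s^2+2368s−10560 = (s−14)(s^4+5s^3−97s^2−221s+1320) + (66s^3−396s^2−2046s+7920)
  s^4+5s^3−97s^2−221s+1320 = ((1/66)s+1/6)(66s^3−396s^2−2046s+7920) + (0)
Last nonzero remainder: 66s^3−396s^2−2046s+7920. Dividing through by 66 gives the monic gcd s^3−6s^2−31s+120.
Then lcm(f, g) = f·g / gcd(f, g); expanding and making the result monic gives the answer.

s^6+2s^5−200s^4−370s^3+10519s^2+15488s−116160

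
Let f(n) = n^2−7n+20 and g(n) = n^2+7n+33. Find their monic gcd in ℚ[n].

1

Apply the Euclidean algorithm:
  n^2−7n+20 = (n^2+7n+33) + (−14n−13)
  n^2+7n+33 = (−(1/14)n−85/196)(−14n−13) + (5363/196)
  −14n−13 = (−(2744/5363)n−2548/5363)(5363/196) + (0)
The last nonzero remainder is the constant 5363/196, so the polynomials are coprime and gcd = 1.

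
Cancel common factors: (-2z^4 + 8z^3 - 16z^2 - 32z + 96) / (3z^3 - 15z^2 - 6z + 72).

By polynomial division,
  -2z^4 + 8z^3 - 16z^2 - 32z + 96 = (-(2/3)z - 2/3)(3z^3 - 15z^2 - 6z + 72) + (-30z^2 + 12z + 144)
  3z^3 - 15z^2 - 6z + 72 = (-(1/10)z + 23/50)(-30z^2 + 12z + 144) + ((72/25)z + 144/25)
  -30z^2 + 12z + 144 = (-(125/12)z + 25)((72/25)z + 144/25) + (0)
Last nonzero remainder: (72/25)z + 144/25. Dividing through by 72/25 gives the monic gcd z + 2.
Cancel z + 2 from numerator and denominator to get the reduced form.

(-2z^3 + 12z^2 - 40z + 48)/(3z^2 - 21z + 36)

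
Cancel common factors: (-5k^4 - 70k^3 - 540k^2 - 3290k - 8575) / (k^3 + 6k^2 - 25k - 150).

By polynomial division,
  -5k^4 - 70k^3 - 540k^2 - 3290k - 8575 = (-5k - 40)(k^3 + 6k^2 - 25k - 150) + (-425k^2 - 5040k - 14575)
  k^3 + 6k^2 - 25k - 150 = (-(1/425)k + 498/36125)(-425k^2 - 5040k - 14575) + ((73584/7225)k + 73584/1445)
  -425k^2 - 5040k - 14575 = (-(3070625/73584)k - 21060875/73584)((73584/7225)k + 73584/1445) + (0)
Last nonzero remainder: (73584/7225)k + 73584/1445. Dividing through by 73584/7225 gives the monic gcd k + 5.
Cancel k + 5 from numerator and denominator to get the reduced form.

(-5k^3 - 45k^2 - 315k - 1715)/(k^2 + k - 30)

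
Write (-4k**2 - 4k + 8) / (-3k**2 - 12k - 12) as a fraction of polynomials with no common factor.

(4k - 4)/(3k + 6)

Apply the Euclidean algorithm:
  -4k**2 - 4k + 8 = (4/3)(-3k**2 - 12k - 12) + (12k + 24)
  -3k**2 - 12k - 12 = (-(1/4)k - 1/2)(12k + 24) + (0)
Last nonzero remainder: 12k + 24. Dividing through by 12 gives the monic gcd k + 2.
Cancel k + 2 from numerator and denominator to get the reduced form.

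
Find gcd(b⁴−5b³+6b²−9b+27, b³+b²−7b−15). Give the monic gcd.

b−3

Repeated division with remainder:
  b⁴−5b³+6b²−9b+27 = (b−6)(b³+b²−7b−15) + (19b²−36b−63)
  b³+b²−7b−15 = ((1/19)b+55/361)(19b²−36b−63) + ((650/361)b−1950/361)
  19b²−36b−63 = ((6859/650)b+7581/650)((650/361)b−1950/361) + (0)
Last nonzero remainder: (650/361)b−1950/361. Dividing through by 650/361 gives the monic gcd b−3.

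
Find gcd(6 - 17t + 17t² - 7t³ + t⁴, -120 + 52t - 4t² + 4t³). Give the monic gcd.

Repeated division with remainder:
  t⁴ - 7t³ + 17t² - 17t + 6 = ((1/4)t - 3/2)(4t³ - 4t² + 52t - 120) + (-2t² + 91t - 174)
  4t³ - 4t² + 52t - 120 = (-2t - 89)(-2t² + 91t - 174) + (7803t - 15606)
  -2t² + 91t - 174 = (-(2/7803)t + 29/2601)(7803t - 15606) + (0)
Last nonzero remainder: 7803t - 15606. Dividing through by 7803 gives the monic gcd t - 2.

-2 + t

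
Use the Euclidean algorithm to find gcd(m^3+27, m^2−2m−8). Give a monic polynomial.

Repeated division with remainder:
  m^3+27 = (m+2)(m^2−2m−8) + (12m+43)
  m^2−2m−8 = ((1/12)m−67/144)(12m+43) + (1729/144)
  12m+43 = ((1728/1729)m+6192/1729)(1729/144) + (0)
The last nonzero remainder is the constant 1729/144, so the polynomials are coprime and gcd = 1.

1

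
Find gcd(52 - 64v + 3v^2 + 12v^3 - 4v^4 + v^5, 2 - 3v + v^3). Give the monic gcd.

By polynomial division,
  v^5 - 4v^4 + 12v^3 + 3v^2 - 64v + 52 = (v^2 - 4v + 15)(v^3 - 3v + 2) + (-11v^2 - 11v + 22)
  v^3 - 3v + 2 = (-(1/11)v + 1/11)(-11v^2 - 11v + 22) + (0)
Last nonzero remainder: -11v^2 - 11v + 22. Dividing through by -11 gives the monic gcd v^2 + v - 2.

-2 + v + v^2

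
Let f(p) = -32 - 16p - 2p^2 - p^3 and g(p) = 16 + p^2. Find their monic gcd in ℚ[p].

By polynomial division,
  -p^3 - 2p^2 - 16p - 32 = (-p - 2)(p^2 + 16) + (0)
The last nonzero remainder p^2 + 16 is already monic.

16 + p^2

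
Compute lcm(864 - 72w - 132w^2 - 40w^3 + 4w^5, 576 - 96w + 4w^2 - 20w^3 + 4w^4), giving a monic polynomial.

-864 + 288w + 114w^2 + 7w^3 - 10w^4 - 4w^5 + w^6

Apply the Euclidean algorithm:
  4w^5 - 40w^3 - 132w^2 - 72w + 864 = (w + 5)(4w^4 - 20w^3 + 4w^2 - 96w + 576) + (56w^3 - 56w^2 - 168w - 2016)
  4w^4 - 20w^3 + 4w^2 - 96w + 576 = ((1/14)w - 2/7)(56w^3 - 56w^2 - 168w - 2016) + (0)
Last nonzero remainder: 56w^3 - 56w^2 - 168w - 2016. Dividing through by 56 gives the monic gcd w^3 - w^2 - 3w - 36.
Then lcm(f, g) = f·g / gcd(f, g); expanding and making the result monic gives the answer.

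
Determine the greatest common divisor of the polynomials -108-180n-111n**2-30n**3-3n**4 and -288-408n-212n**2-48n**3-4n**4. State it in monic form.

18+21n+8n**2+n**3

Repeated division with remainder:
  -3n**4-30n**3-111n**2-180n-108 = (3/4)(-4n**4-48n**3-212n**2-408n-288) + (6n**3+48n**2+126n+108)
  -4n**4-48n**3-212n**2-408n-288 = (-(2/3)n-8/3)(6n**3+48n**2+126n+108) + (0)
Last nonzero remainder: 6n**3+48n**2+126n+108. Dividing through by 6 gives the monic gcd n**3+8n**2+21n+18.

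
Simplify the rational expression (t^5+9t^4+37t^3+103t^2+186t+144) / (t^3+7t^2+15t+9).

Euclidean algorithm in ℚ[t]:
  t^5+9t^4+37t^3+103t^2+186t+144 = (t^2+2t+8)(t^3+7t^2+15t+9) + (8t^2+48t+72)
  t^3+7t^2+15t+9 = ((1/8)t+1/8)(8t^2+48t+72) + (0)
Last nonzero remainder: 8t^2+48t+72. Dividing through by 8 gives the monic gcd t^2+6t+9.
Cancel t^2+6t+9 from numerator and denominator to get the reduced form.

(t^3+3t^2+10t+16)/(t+1)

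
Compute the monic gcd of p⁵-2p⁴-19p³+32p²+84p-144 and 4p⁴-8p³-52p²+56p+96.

p³-3p²-10p+24

By polynomial division,
  p⁵-2p⁴-19p³+32p²+84p-144 = ((1/4)p)(4p⁴-8p³-52p²+56p+96) + (-6p³+18p²+60p-144)
  4p⁴-8p³-52p²+56p+96 = (-(2/3)p-2/3)(-6p³+18p²+60p-144) + (0)
Last nonzero remainder: -6p³+18p²+60p-144. Dividing through by -6 gives the monic gcd p³-3p²-10p+24.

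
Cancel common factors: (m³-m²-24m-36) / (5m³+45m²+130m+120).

(m-6)/(5m+20)

Repeated division with remainder:
  m³-m²-24m-36 = (1/5)(5m³+45m²+130m+120) + (-10m²-50m-60)
  5m³+45m²+130m+120 = (-(1/2)m-2)(-10m²-50m-60) + (0)
Last nonzero remainder: -10m²-50m-60. Dividing through by -10 gives the monic gcd m²+5m+6.
Cancel m²+5m+6 from numerator and denominator to get the reduced form.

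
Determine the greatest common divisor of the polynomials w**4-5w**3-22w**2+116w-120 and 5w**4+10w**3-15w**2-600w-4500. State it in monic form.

Repeated division with remainder:
  w**4-5w**3-22w**2+116w-120 = (1/5)(5w**4+10w**3-15w**2-600w-4500) + (-7w**3-19w**2+236w+780)
  5w**4+10w**3-15w**2-600w-4500 = (-(5/7)w+25/49)(-7w**3-19w**2+236w+780) + ((8000/49)w**2-(8000/49)w-240000/49)
  -7w**3-19w**2+236w+780 = (-(343/8000)w-637/4000)((8000/49)w**2-(8000/49)w-240000/49) + (0)
Last nonzero remainder: (8000/49)w**2-(8000/49)w-240000/49. Dividing through by 8000/49 gives the monic gcd w**2-w-30.

w**2-w-30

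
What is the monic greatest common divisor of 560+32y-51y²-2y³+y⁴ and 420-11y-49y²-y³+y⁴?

By polynomial division,
  y⁴-2y³-51y²+32y+560 = (y⁴-y³-49y²-11y+420) + (-y³-2y²+43y+140)
  y⁴-y³-49y²-11y+420 = (-y+3)(-y³-2y²+43y+140) + (0)
Last nonzero remainder: -y³-2y²+43y+140. Dividing through by -1 gives the monic gcd y³+2y²-43y-140.

-140-43y+2y²+y³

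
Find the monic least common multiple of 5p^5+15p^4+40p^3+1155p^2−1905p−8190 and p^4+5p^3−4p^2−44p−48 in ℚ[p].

By polynomial division,
  5p^5+15p^4+40p^3+1155p^2−1905p−8190 = (5p−10)(p^4+5p^3−4p^2−44p−48) + (110p^3+1335p^2−2105p−8670)
  p^4+5p^3−4p^2−44p−48 = ((1/110)p−157/2420)(110p^3+1335p^2−2105p−8670) + ((49245/484)p^2−(49245/484)p−147735/242)
  110p^3+1335p^2−2105p−8670 = ((10648/9849)p+139876/9849)((49245/484)p^2−(49245/484)p−147735/242) + (0)
Last nonzero remainder: (49245/484)p^2−(49245/484)p−147735/242. Dividing through by 49245/484 gives the monic gcd p^2−p−6.
Then lcm(f, g) = f·g / gcd(f, g); expanding and making the result monic gives the answer.

p^7+9p^6+34p^5+303p^4+1069p^3−2076p^2−12876p−13104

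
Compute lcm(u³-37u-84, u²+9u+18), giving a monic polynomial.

Apply the Euclidean algorithm:
  u³-37u-84 = (u-9)(u²+9u+18) + (26u+78)
  u²+9u+18 = ((1/26)u+3/13)(26u+78) + (0)
Last nonzero remainder: 26u+78. Dividing through by 26 gives the monic gcd u+3.
Then lcm(f, g) = f·g / gcd(f, g); expanding and making the result monic gives the answer.

u⁴+6u³-37u²-306u-504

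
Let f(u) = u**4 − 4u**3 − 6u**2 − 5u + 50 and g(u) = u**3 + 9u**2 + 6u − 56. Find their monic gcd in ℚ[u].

u − 2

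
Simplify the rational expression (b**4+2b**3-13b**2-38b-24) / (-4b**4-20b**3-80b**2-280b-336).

Apply the Euclidean algorithm:
  b**4+2b**3-13b**2-38b-24 = (-1/4)(-4b**4-20b**3-80b**2-280b-336) + (-3b**3-33b**2-108b-108)
  -4b**4-20b**3-80b**2-280b-336 = ((4/3)b-8)(-3b**3-33b**2-108b-108) + (-200b**2-1000b-1200)
  -3b**3-33b**2-108b-108 = ((3/200)b+9/100)(-200b**2-1000b-1200) + (0)
Last nonzero remainder: -200b**2-1000b-1200. Dividing through by -200 gives the monic gcd b**2+5b+6.
Cancel b**2+5b+6 from numerator and denominator to get the reduced form.

(-b**2+3b+4)/(4b**2+56)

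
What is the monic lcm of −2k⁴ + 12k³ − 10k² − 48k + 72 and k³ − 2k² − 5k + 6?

k⁵ − 7k⁴ + 11k³ + 19k² − 60k + 36

Repeated division with remainder:
  −2k⁴ + 12k³ − 10k² − 48k + 72 = (−2k + 8)(k³ − 2k² − 5k + 6) + (−4k² + 4k + 24)
  k³ − 2k² − 5k + 6 = (−(1/4)k + 1/4)(−4k² + 4k + 24) + (0)
Last nonzero remainder: −4k² + 4k + 24. Dividing through by −4 gives the monic gcd k² − k − 6.
Then lcm(f, g) = f·g / gcd(f, g); expanding and making the result monic gives the answer.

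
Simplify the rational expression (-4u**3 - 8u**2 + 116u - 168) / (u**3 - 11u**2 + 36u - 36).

(-4u - 28)/(u - 6)

Repeated division with remainder:
  -4u**3 - 8u**2 + 116u - 168 = (-4)(u**3 - 11u**2 + 36u - 36) + (-52u**2 + 260u - 312)
  u**3 - 11u**2 + 36u - 36 = (-(1/52)u + 3/26)(-52u**2 + 260u - 312) + (0)
Last nonzero remainder: -52u**2 + 260u - 312. Dividing through by -52 gives the monic gcd u**2 - 5u + 6.
Cancel u**2 - 5u + 6 from numerator and denominator to get the reduced form.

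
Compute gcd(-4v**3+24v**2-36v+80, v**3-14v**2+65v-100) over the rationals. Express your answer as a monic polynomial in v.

Repeated division with remainder:
  -4v**3+24v**2-36v+80 = (-4)(v**3-14v**2+65v-100) + (-32v**2+224v-320)
  v**3-14v**2+65v-100 = (-(1/32)v+7/32)(-32v**2+224v-320) + (6v-30)
  -32v**2+224v-320 = (-(16/3)v+32/3)(6v-30) + (0)
Last nonzero remainder: 6v-30. Dividing through by 6 gives the monic gcd v-5.

v-5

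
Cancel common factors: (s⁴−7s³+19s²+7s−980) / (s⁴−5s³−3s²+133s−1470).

Euclidean algorithm in ℚ[s]:
  s⁴−7s³+19s²+7s−980 = (s⁴−5s³−3s²+133s−1470) + (−2s³+22s²−126s+490)
  s⁴−5s³−3s²+133s−1470 = (−(1/2)s−3)(−2s³+22s²−126s+490) + (0)
Last nonzero remainder: −2s³+22s²−126s+490. Dividing through by −2 gives the monic gcd s³−11s²+63s−245.
Cancel s³−11s²+63s−245 from numerator and denominator to get the reduced form.

(s+4)/(s+6)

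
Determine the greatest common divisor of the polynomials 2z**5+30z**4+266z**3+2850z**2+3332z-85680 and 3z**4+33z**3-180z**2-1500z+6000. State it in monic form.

z**2+6z-40

Apply the Euclidean algorithm:
  2z**5+30z**4+266z**3+2850z**2+3332z-85680 = ((2/3)z+8/3)(3z**4+33z**3-180z**2-1500z+6000) + (298z**3+4330z**2+3332z-101680)
  3z**4+33z**3-180z**2-1500z+6000 = ((3/298)z-789/22201)(298z**3+4330z**2+3332z-101680) + (-(1324512/22201)z**2-(7947072/22201)z+52980480/22201)
  298z**3+4330z**2+3332z-101680 = (-(3307949/662256)z-28217471/662256)(-(1324512/22201)z**2-(7947072/22201)z+52980480/22201) + (0)
Last nonzero remainder: -(1324512/22201)z**2-(7947072/22201)z+52980480/22201. Dividing through by -1324512/22201 gives the monic gcd z**2+6z-40.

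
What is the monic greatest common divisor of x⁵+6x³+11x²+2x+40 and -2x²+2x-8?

x²-x+4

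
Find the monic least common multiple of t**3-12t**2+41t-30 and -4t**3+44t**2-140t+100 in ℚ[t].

t**4-17t**3+101t**2-235t+150

Apply the Euclidean algorithm:
  t**3-12t**2+41t-30 = (-1/4)(-4t**3+44t**2-140t+100) + (-t**2+6t-5)
  -4t**3+44t**2-140t+100 = (4t-20)(-t**2+6t-5) + (0)
Last nonzero remainder: -t**2+6t-5. Dividing through by -1 gives the monic gcd t**2-6t+5.
Then lcm(f, g) = f·g / gcd(f, g); expanding and making the result monic gives the answer.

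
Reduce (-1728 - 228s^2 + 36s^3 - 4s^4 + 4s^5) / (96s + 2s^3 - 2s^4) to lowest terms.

Euclidean algorithm in ℚ[s]:
  4s^5 - 4s^4 + 36s^3 - 228s^2 - 1728 = (-2s)(-2s^4 + 2s^3 + 96s) + (36s^3 - 36s^2 - 1728)
  -2s^4 + 2s^3 + 96s = (-(1/18)s)(36s^3 - 36s^2 - 1728) + (0)
Last nonzero remainder: 36s^3 - 36s^2 - 1728. Dividing through by 36 gives the monic gcd s^3 - s^2 - 48.
Cancel s^3 - s^2 - 48 from numerator and denominator to get the reduced form.

(-18 - 2s^2)/(s)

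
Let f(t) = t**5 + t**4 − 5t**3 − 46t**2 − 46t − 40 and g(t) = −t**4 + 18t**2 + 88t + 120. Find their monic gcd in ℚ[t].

t**2 + 4t + 10

Euclidean algorithm in ℚ[t]:
  t**5 + t**4 − 5t**3 − 46t**2 − 46t − 40 = (−t − 1)(−t**4 + 18t**2 + 88t + 120) + (13t**3 + 60t**2 + 162t + 80)
  −t**4 + 18t**2 + 88t + 120 = (−(1/13)t + 60/169)(13t**3 + 60t**2 + 162t + 80) + ((1548/169)t**2 + (6192/169)t + 15480/169)
  13t**3 + 60t**2 + 162t + 80 = ((2197/1548)t + 338/387)((1548/169)t**2 + (6192/169)t + 15480/169) + (0)
Last nonzero remainder: (1548/169)t**2 + (6192/169)t + 15480/169. Dividing through by 1548/169 gives the monic gcd t**2 + 4t + 10.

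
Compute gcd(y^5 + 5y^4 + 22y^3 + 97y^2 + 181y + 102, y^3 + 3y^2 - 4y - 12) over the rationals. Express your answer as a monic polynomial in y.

y^2 + 5y + 6

By polynomial division,
  y^5 + 5y^4 + 22y^3 + 97y^2 + 181y + 102 = (y^2 + 2y + 20)(y^3 + 3y^2 - 4y - 12) + (57y^2 + 285y + 342)
  y^3 + 3y^2 - 4y - 12 = ((1/57)y - 2/57)(57y^2 + 285y + 342) + (0)
Last nonzero remainder: 57y^2 + 285y + 342. Dividing through by 57 gives the monic gcd y^2 + 5y + 6.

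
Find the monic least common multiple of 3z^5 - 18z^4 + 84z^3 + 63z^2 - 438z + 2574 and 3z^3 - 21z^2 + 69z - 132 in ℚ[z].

Euclidean algorithm in ℚ[z]:
  3z^5 - 18z^4 + 84z^3 + 63z^2 - 438z + 2574 = (z^2 + z + 12)(3z^3 - 21z^2 + 69z - 132) + (378z^2 - 1134z + 4158)
  3z^3 - 21z^2 + 69z - 132 = ((1/126)z - 2/63)(378z^2 - 1134z + 4158) + (0)
Last nonzero remainder: 378z^2 - 1134z + 4158. Dividing through by 378 gives the monic gcd z^2 - 3z + 11.
Then lcm(f, g) = f·g / gcd(f, g); expanding and making the result monic gives the answer.

z^6 - 10z^5 + 52z^4 - 91z^3 - 230z^2 + 1442z - 3432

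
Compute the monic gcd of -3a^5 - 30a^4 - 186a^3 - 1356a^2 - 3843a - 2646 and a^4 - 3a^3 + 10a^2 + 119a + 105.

a^2 + 4a + 3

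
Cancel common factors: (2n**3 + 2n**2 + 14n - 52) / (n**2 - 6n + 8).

Euclidean algorithm in ℚ[n]:
  2n**3 + 2n**2 + 14n - 52 = (2n + 14)(n**2 - 6n + 8) + (82n - 164)
  n**2 - 6n + 8 = ((1/82)n - 2/41)(82n - 164) + (0)
Last nonzero remainder: 82n - 164. Dividing through by 82 gives the monic gcd n - 2.
Cancel n - 2 from numerator and denominator to get the reduced form.

(2n**2 + 6n + 26)/(n - 4)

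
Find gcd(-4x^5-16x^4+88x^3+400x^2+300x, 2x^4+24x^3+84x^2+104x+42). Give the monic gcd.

x^2+4x+3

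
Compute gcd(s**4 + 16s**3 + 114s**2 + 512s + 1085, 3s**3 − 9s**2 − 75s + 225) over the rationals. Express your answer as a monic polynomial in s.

s + 5

Euclidean algorithm in ℚ[s]:
  s**4 + 16s**3 + 114s**2 + 512s + 1085 = ((1/3)s + 19/3)(3s**3 − 9s**2 − 75s + 225) + (196s**2 + 912s − 340)
  3s**3 − 9s**2 − 75s + 225 = ((3/196)s − 1125/9604)(196s**2 + 912s − 340) + ((88920/2401)s + 444600/2401)
  196s**2 + 912s − 340 = ((117649/22230)s − 40817/22230)((88920/2401)s + 444600/2401) + (0)
Last nonzero remainder: (88920/2401)s + 444600/2401. Dividing through by 88920/2401 gives the monic gcd s + 5.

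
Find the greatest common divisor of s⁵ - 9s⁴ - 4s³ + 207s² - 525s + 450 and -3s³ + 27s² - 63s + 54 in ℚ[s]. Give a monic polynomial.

s³ - 9s² + 21s - 18

Repeated division with remainder:
  s⁵ - 9s⁴ - 4s³ + 207s² - 525s + 450 = (-(1/3)s² + 25/3)(-3s³ + 27s² - 63s + 54) + (0)
Last nonzero remainder: -3s³ + 27s² - 63s + 54. Dividing through by -3 gives the monic gcd s³ - 9s² + 21s - 18.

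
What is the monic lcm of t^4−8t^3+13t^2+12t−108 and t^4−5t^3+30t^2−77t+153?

t^6−9t^5+38t^4−137t^3+101t^2+312t−1836

Apply the Euclidean algorithm:
  t^4−8t^3+13t^2+12t−108 = (t^4−5t^3+30t^2−77t+153) + (−3t^3−17t^2+89t−261)
  t^4−5t^3+30t^2−77t+153 = (−(1/3)t+32/9)(−3t^3−17t^2+89t−261) + ((1081/9)t^2−(4324/9)t+1081)
  −3t^3−17t^2+89t−261 = (−(27/1081)t−261/1081)((1081/9)t^2−(4324/9)t+1081) + (0)
Last nonzero remainder: (1081/9)t^2−(4324/9)t+1081. Dividing through by 1081/9 gives the monic gcd t^2−4t+9.
Then lcm(f, g) = f·g / gcd(f, g); expanding and making the result monic gives the answer.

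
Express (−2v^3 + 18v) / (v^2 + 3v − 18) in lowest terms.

(−2v^2 − 6v)/(v + 6)

Apply the Euclidean algorithm:
  −2v^3 + 18v = (−2v + 6)(v^2 + 3v − 18) + (−36v + 108)
  v^2 + 3v − 18 = (−(1/36)v − 1/6)(−36v + 108) + (0)
Last nonzero remainder: −36v + 108. Dividing through by −36 gives the monic gcd v − 3.
Cancel v − 3 from numerator and denominator to get the reduced form.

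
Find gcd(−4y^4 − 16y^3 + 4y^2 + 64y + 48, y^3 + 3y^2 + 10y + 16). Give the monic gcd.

y + 2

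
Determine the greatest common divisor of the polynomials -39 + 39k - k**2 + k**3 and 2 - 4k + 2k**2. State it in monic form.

-1 + k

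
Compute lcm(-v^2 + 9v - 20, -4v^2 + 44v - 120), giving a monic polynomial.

Apply the Euclidean algorithm:
  -v^2 + 9v - 20 = (1/4)(-4v^2 + 44v - 120) + (-2v + 10)
  -4v^2 + 44v - 120 = (2v - 12)(-2v + 10) + (0)
Last nonzero remainder: -2v + 10. Dividing through by -2 gives the monic gcd v - 5.
Then lcm(f, g) = f·g / gcd(f, g); expanding and making the result monic gives the answer.

v^3 - 15v^2 + 74v - 120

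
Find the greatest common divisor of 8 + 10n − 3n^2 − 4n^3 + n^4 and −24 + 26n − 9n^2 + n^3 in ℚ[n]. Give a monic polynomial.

By polynomial division,
  n^4 − 4n^3 − 3n^2 + 10n + 8 = (n + 5)(n^3 − 9n^2 + 26n − 24) + (16n^2 − 96n + 128)
  n^3 − 9n^2 + 26n − 24 = ((1/16)n − 3/16)(16n^2 − 96n + 128) + (0)
Last nonzero remainder: 16n^2 − 96n + 128. Dividing through by 16 gives the monic gcd n^2 − 6n + 8.

8 − 6n + n^2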